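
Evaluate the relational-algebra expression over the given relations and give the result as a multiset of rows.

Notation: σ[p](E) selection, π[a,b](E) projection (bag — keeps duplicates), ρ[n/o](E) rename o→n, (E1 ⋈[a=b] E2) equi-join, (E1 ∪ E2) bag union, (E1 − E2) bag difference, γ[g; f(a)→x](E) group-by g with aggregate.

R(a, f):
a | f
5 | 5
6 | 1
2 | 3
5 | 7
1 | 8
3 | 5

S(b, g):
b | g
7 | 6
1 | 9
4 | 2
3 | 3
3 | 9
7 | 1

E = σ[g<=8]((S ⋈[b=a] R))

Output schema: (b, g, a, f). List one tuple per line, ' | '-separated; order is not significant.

Subexpression sizes:
  S → 6
  R → 6
  (S ⋈[b=a] R) → 3
  σ[g<=8]((S ⋈[b=a] R)) → 1

== RESULT ==
b | g | a | f
3 | 3 | 3 | 5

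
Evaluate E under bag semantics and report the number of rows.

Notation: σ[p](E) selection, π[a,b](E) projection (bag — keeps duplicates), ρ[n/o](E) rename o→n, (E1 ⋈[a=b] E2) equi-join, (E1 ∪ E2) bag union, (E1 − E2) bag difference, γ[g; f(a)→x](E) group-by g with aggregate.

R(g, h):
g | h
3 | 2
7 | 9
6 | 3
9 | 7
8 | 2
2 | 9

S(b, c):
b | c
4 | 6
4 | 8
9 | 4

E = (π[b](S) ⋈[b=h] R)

Stepwise |·|:
  S → 3
  π[b](S) → 3
  R → 6
  (π[b](S) ⋈[b=h] R) → 2

|E| = 2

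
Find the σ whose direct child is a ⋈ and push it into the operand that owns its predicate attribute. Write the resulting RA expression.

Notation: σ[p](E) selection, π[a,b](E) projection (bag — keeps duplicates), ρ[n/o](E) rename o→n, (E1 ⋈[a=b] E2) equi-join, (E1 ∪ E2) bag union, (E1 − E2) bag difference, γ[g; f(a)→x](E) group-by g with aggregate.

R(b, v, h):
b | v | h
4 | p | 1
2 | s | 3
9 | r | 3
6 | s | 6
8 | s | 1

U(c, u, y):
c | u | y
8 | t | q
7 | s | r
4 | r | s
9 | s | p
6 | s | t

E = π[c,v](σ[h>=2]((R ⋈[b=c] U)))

σ filters on h, owned by the left side.
E' = π[c,v]((σ[h>=2](R) ⋈[b=c] U))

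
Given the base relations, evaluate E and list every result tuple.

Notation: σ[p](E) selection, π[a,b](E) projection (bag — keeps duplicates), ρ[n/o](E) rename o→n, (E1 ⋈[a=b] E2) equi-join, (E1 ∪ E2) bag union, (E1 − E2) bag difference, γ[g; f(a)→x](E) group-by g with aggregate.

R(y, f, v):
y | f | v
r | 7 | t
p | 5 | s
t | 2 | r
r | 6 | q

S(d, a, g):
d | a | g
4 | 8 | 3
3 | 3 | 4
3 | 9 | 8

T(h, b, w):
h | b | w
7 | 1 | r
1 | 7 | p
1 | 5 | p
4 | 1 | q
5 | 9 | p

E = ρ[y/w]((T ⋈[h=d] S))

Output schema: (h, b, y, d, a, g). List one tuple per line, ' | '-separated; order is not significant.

Stepwise |·|:
  T → 5
  S → 3
  (T ⋈[h=d] S) → 1
  ρ[y/w]((T ⋈[h=d] S)) → 1

== RESULT ==
h | b | y | d | a | g
4 | 1 | q | 4 | 8 | 3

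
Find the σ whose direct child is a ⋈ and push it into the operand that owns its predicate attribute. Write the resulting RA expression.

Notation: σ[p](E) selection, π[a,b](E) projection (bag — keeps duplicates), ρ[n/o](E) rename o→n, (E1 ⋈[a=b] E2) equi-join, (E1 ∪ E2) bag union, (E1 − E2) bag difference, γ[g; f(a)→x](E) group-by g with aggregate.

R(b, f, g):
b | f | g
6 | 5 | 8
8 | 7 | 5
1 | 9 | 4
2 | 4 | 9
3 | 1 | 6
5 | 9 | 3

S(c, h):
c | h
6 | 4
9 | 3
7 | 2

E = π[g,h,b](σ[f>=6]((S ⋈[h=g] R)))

σ filters on f, owned by the right side.
E' = π[g,h,b]((S ⋈[h=g] σ[f>=6](R)))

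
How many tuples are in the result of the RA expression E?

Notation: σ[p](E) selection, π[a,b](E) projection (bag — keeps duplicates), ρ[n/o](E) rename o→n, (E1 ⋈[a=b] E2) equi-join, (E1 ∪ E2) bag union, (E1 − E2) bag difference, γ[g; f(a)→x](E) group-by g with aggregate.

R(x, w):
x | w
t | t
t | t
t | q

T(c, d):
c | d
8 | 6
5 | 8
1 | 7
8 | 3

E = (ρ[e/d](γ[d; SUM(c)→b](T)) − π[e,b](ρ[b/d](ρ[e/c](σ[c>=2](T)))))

Stepwise |·|:
  T → 4
  γ[d; SUM(c)→b](T) → 4
  ρ[e/d](γ[d; SUM(c)→b](T)) → 4
  T → 4
  σ[c>=2](T) → 3
  ρ[e/c](σ[c>=2](T)) → 3
  ρ[b/d](ρ[e/c](σ[c>=2](T))) → 3
  π[e,b](ρ[b/d](ρ[e/c](σ[c>=2](T)))) → 3
  (ρ[e/d](γ[d; SUM(c)→b](T)) − π[e,b](ρ[b/d](ρ[e/c](σ[c>=2](T))))) → 4

|E| = 4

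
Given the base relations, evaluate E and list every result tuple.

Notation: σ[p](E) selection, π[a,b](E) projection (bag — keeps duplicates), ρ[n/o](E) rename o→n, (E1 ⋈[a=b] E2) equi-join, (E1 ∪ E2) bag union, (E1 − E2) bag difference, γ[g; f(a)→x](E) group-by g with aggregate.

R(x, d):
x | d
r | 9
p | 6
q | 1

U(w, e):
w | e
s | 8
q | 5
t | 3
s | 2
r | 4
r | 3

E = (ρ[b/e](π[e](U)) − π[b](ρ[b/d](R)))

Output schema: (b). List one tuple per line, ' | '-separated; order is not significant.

Per-node cardinality:
  U → 6
  π[e](U) → 6
  ρ[b/e](π[e](U)) → 6
  R → 3
  ρ[b/d](R) → 3
  π[b](ρ[b/d](R)) → 3
  (ρ[b/e](π[e](U)) − π[b](ρ[b/d](R))) → 6

== RESULT ==
b
2
3
3
4
5
8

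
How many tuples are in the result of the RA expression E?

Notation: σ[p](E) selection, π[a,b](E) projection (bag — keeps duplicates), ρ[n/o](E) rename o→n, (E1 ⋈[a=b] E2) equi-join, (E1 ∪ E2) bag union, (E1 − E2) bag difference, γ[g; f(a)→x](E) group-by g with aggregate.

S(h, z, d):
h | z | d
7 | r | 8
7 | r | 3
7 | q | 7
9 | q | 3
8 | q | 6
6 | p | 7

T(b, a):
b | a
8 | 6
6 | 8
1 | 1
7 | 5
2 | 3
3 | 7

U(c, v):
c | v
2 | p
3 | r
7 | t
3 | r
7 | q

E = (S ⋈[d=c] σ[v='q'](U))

Row counts bottom-up:
  S → 6
  U → 5
  σ[v='q'](U) → 1
  (S ⋈[d=c] σ[v='q'](U)) → 2

|E| = 2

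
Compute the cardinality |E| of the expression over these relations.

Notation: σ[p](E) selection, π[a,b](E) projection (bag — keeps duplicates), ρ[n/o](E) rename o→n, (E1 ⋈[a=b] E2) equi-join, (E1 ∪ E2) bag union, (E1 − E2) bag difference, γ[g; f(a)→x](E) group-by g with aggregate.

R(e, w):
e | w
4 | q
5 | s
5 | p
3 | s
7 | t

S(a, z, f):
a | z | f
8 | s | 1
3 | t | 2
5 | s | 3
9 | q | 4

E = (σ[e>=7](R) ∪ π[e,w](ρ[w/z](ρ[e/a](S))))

Subexpression sizes:
  R → 5
  σ[e>=7](R) → 1
  S → 4
  ρ[e/a](S) → 4
  ρ[w/z](ρ[e/a](S)) → 4
  π[e,w](ρ[w/z](ρ[e/a](S))) → 4
  (σ[e>=7](R) ∪ π[e,w](ρ[w/z](ρ[e/a](S)))) → 5

|E| = 5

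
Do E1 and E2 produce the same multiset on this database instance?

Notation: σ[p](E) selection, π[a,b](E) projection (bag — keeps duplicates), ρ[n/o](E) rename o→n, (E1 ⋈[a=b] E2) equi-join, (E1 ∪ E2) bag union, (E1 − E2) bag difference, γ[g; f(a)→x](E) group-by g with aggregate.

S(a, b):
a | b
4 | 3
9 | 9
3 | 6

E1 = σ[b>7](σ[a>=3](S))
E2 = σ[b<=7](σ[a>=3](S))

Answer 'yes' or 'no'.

E1 stepwise |·|:
  S → 3
  σ[a>=3](S) → 3
  σ[b>7](σ[a>=3](S)) → 1
E2 stepwise |·|:
  S → 3
  σ[a>=3](S) → 3
  σ[b<=7](σ[a>=3](S)) → 2

E1 result:
a | b
9 | 9
E2 result:
a | b
3 | 6
4 | 3
Witness: (4, 3) appears 0× in E1 but 1× in E2.

no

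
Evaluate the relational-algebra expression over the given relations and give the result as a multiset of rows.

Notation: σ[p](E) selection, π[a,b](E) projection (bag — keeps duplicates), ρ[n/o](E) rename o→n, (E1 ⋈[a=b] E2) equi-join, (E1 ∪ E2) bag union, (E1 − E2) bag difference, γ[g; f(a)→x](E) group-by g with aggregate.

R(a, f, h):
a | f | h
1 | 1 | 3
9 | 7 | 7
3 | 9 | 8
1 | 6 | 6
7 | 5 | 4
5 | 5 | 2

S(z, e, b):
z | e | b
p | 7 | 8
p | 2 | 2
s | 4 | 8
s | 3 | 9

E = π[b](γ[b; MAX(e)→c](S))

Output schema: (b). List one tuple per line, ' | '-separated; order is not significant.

Stepwise |·|:
  S → 4
  γ[b; MAX(e)→c](S) → 3
  π[b](γ[b; MAX(e)→c](S)) → 3

== RESULT ==
b
2
8
9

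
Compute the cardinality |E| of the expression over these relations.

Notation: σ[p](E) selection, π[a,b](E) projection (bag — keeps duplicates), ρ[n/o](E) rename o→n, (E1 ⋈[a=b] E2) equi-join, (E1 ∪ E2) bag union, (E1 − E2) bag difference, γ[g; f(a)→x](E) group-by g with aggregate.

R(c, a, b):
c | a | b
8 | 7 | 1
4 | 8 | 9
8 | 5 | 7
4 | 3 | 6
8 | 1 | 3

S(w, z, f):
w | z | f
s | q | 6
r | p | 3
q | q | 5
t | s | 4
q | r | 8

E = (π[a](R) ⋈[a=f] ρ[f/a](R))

Row counts bottom-up:
  R → 5
  π[a](R) → 5
  R → 5
  ρ[f/a](R) → 5
  (π[a](R) ⋈[a=f] ρ[f/a](R)) → 5

|E| = 5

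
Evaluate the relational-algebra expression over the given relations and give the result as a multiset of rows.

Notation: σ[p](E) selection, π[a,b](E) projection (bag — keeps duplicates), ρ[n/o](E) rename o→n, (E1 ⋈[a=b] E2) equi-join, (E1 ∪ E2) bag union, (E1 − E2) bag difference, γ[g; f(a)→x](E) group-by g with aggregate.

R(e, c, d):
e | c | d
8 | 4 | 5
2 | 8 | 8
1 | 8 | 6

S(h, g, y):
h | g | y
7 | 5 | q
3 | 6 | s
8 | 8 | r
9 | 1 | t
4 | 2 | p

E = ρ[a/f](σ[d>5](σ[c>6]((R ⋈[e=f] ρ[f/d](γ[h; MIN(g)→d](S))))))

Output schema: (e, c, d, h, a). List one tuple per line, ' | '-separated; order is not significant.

Per-node cardinality:
  R → 3
  S → 5
  γ[h; MIN(g)→d](S) → 5
  ρ[f/d](γ[h; MIN(g)→d](S)) → 5
  (R ⋈[e=f] ρ[f/d](γ[h; MIN(g)→d](S))) → 3
  σ[c>6]((R ⋈[e=f] ρ[f/d](γ[h; MIN(g)→d](S)))) → 2
  σ[d>5](σ[c>6]((R ⋈[e=f] ρ[f/d](γ[h; MIN(g)→d](S))))) → 2
  ρ[a/f](σ[d>5](σ[c>6]((R ⋈[e=f] ρ[f/d](γ[h; MIN(g)→d](S)))))) → 2

== RESULT ==
e | c | d | h | a
1 | 8 | 6 | 9 | 1
2 | 8 | 8 | 4 | 2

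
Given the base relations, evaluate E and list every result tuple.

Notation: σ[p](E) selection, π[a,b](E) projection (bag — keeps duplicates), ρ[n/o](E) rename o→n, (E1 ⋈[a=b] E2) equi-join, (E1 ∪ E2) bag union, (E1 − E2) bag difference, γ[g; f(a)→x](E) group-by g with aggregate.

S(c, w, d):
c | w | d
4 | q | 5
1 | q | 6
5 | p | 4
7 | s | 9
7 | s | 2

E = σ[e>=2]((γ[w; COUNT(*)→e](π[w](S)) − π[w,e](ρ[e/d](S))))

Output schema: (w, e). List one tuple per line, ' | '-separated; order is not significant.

Per-node cardinality:
  S → 5
  π[w](S) → 5
  γ[w; COUNT(*)→e](π[w](S)) → 3
  S → 5
  ρ[e/d](S) → 5
  π[w,e](ρ[e/d](S)) → 5
  (γ[w; COUNT(*)→e](π[w](S)) − π[w,e](ρ[e/d](S))) → 2
  σ[e>=2]((γ[w; COUNT(*)→e](π[w](S)) − π[w,e](ρ[e/d](S)))) → 1

== RESULT ==
w | e
q | 2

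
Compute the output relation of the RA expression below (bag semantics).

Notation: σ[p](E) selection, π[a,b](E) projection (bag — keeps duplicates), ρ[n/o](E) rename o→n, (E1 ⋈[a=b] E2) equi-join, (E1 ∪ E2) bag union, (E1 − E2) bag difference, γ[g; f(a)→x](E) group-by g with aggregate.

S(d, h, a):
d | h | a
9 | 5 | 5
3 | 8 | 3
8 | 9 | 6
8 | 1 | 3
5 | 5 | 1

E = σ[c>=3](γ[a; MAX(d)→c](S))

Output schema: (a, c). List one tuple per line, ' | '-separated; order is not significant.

Stepwise |·|:
  S → 5
  γ[a; MAX(d)→c](S) → 4
  σ[c>=3](γ[a; MAX(d)→c](S)) → 4

== RESULT ==
a | c
1 | 5
3 | 8
5 | 9
6 | 8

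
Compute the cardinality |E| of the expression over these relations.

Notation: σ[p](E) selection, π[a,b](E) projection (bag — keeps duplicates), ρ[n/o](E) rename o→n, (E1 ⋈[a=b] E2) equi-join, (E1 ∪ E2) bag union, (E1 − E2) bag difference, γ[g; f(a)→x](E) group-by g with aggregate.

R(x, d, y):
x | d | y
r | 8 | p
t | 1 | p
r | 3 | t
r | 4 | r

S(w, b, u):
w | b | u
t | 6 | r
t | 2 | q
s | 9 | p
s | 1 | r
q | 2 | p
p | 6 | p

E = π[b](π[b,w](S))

Row counts bottom-up:
  S → 6
  π[b,w](S) → 6
  π[b](π[b,w](S)) → 6

|E| = 6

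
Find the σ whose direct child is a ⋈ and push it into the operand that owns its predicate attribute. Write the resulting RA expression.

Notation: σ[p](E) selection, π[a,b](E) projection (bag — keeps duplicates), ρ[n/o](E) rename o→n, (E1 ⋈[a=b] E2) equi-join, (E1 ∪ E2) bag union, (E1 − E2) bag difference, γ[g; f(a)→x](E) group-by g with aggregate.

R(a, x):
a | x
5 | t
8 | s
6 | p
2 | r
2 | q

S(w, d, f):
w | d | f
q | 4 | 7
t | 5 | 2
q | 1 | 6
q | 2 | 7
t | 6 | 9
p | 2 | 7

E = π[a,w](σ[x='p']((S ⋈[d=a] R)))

σ filters on x, owned by the right side.
E' = π[a,w]((S ⋈[d=a] σ[x='p'](R)))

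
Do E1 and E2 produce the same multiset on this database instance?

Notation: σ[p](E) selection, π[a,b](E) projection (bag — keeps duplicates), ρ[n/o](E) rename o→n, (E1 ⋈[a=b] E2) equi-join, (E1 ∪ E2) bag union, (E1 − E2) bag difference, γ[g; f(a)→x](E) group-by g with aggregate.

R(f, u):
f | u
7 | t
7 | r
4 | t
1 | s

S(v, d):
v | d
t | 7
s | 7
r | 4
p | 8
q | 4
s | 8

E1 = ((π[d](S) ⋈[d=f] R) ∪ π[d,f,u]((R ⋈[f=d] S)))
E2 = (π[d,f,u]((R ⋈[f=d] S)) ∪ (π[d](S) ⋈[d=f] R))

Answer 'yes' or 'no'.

E1 stepwise |·|:
  S → 6
  π[d](S) → 6
  R → 4
  (π[d](S) ⋈[d=f] R) → 6
  R → 4
  S → 6
  (R ⋈[f=d] S) → 6
  π[d,f,u]((R ⋈[f=d] S)) → 6
  ((π[d](S) ⋈[d=f] R) ∪ π[d,f,u]((R ⋈[f=d] S))) → 12
E2 stepwise |·|:
  R → 4
  S → 6
  (R ⋈[f=d] S) → 6
  π[d,f,u]((R ⋈[f=d] S)) → 6
  S → 6
  π[d](S) → 6
  R → 4
  (π[d](S) ⋈[d=f] R) → 6
  (π[d,f,u]((R ⋈[f=d] S)) ∪ (π[d](S) ⋈[d=f] R)) → 12

E1 and E2 produce the same multiset:
d | f | u
4 | 4 | t
4 | 4 | t
4 | 4 | t
4 | 4 | t
7 | 7 | r
7 | 7 | r
7 | 7 | r
7 | 7 | r
7 | 7 | t
7 | 7 | t
7 | 7 | t
7 | 7 | t

yes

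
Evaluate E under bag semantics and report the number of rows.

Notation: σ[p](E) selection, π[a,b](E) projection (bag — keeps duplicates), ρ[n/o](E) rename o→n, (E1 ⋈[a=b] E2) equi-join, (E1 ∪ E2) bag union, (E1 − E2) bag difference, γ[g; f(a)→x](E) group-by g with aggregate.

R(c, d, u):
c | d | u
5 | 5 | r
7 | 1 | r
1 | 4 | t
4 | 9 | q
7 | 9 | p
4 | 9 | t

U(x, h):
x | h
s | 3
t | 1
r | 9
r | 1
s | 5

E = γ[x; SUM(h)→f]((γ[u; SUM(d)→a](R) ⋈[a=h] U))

Per-node cardinality:
  R → 6
  γ[u; SUM(d)→a](R) → 4
  U → 5
  (γ[u; SUM(d)→a](R) ⋈[a=h] U) → 2
  γ[x; SUM(h)→f]((γ[u; SUM(d)→a](R) ⋈[a=h] U)) → 1

|E| = 1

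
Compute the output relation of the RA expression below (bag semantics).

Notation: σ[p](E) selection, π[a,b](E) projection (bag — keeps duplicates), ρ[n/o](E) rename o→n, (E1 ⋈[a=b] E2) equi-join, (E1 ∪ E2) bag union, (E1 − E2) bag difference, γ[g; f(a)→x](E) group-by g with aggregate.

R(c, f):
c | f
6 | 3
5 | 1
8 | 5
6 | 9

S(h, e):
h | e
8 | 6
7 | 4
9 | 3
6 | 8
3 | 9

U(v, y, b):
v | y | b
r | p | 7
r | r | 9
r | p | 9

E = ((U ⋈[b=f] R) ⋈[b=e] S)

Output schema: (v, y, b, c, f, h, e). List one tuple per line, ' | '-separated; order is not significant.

Row counts bottom-up:
  U → 3
  R → 4
  (U ⋈[b=f] R) → 2
  S → 5
  ((U ⋈[b=f] R) ⋈[b=e] S) → 2

== RESULT ==
v | y | b | c | f | h | e
r | p | 9 | 6 | 9 | 3 | 9
r | r | 9 | 6 | 9 | 3 | 9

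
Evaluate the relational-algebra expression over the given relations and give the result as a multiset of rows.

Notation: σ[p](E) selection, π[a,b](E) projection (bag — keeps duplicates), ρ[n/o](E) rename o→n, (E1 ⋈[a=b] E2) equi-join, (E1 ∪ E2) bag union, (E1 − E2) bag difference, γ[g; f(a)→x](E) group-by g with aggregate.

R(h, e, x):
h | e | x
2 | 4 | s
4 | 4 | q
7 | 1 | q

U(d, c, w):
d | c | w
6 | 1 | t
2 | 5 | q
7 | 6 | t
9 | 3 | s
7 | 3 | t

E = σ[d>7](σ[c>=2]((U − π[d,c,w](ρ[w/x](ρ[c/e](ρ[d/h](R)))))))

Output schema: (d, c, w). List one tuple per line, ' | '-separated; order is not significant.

Row counts bottom-up:
  U → 5
  R → 3
  ρ[d/h](R) → 3
  ρ[c/e](ρ[d/h](R)) → 3
  ρ[w/x](ρ[c/e](ρ[d/h](R))) → 3
  π[d,c,w](ρ[w/x](ρ[c/e](ρ[d/h](R)))) → 3
  (U − π[d,c,w](ρ[w/x](ρ[c/e](ρ[d/h](R))))) → 5
  σ[c>=2]((U − π[d,c,w](ρ[w/x](ρ[c/e](ρ[d/h](R)))))) → 4
  σ[d>7](σ[c>=2]((U − π[d,c,w](ρ[w/x](ρ[c/e](ρ[d/h](R))))))) → 1

== RESULT ==
d | c | w
9 | 3 | s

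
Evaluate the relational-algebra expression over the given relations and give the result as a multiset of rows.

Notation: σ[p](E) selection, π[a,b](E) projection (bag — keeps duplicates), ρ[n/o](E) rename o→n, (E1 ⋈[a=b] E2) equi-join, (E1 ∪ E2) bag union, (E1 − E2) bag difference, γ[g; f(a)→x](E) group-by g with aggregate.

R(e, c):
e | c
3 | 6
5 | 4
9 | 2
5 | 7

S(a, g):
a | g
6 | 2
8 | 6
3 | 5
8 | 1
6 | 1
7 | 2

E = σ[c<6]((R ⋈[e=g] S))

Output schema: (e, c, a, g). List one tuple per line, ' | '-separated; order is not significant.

Per-node cardinality:
  R → 4
  S → 6
  (R ⋈[e=g] S) → 2
  σ[c<6]((R ⋈[e=g] S)) → 1

== RESULT ==
e | c | a | g
5 | 4 | 3 | 5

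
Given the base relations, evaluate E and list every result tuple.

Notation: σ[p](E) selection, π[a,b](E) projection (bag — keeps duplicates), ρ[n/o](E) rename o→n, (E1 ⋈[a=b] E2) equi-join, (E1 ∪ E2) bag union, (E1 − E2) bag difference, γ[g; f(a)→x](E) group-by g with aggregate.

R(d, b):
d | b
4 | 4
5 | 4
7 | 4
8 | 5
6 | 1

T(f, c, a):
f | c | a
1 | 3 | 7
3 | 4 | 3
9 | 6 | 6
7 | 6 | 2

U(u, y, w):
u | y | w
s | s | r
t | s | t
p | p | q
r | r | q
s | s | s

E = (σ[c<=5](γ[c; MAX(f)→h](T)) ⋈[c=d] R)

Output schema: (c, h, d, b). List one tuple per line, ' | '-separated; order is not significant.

Stepwise |·|:
  T → 4
  γ[c; MAX(f)→h](T) → 3
  σ[c<=5](γ[c; MAX(f)→h](T)) → 2
  R → 5
  (σ[c<=5](γ[c; MAX(f)→h](T)) ⋈[c=d] R) → 1

== RESULT ==
c | h | d | b
4 | 3 | 4 | 4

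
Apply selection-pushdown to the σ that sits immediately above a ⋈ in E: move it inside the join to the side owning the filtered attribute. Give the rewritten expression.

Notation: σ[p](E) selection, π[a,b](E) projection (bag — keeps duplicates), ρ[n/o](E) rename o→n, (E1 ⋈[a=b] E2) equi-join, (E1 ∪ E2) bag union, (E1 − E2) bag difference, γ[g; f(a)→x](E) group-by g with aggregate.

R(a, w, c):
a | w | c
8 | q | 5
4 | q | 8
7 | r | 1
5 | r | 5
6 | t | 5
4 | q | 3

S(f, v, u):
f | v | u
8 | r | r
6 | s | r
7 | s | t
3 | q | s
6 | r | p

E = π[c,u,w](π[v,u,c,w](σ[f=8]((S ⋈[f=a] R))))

σ filters on f, owned by the left side.
E' = π[c,u,w](π[v,u,c,w]((σ[f=8](S) ⋈[f=a] R)))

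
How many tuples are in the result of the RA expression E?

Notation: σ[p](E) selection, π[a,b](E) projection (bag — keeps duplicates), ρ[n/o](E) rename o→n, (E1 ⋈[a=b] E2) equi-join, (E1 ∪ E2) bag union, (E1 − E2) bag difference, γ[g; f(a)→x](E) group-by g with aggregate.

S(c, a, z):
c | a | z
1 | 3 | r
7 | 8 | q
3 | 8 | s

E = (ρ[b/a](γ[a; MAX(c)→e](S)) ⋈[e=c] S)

Per-node cardinality:
  S → 3
  γ[a; MAX(c)→e](S) → 2
  ρ[b/a](γ[a; MAX(c)→e](S)) → 2
  S → 3
  (ρ[b/a](γ[a; MAX(c)→e](S)) ⋈[e=c] S) → 2

|E| = 2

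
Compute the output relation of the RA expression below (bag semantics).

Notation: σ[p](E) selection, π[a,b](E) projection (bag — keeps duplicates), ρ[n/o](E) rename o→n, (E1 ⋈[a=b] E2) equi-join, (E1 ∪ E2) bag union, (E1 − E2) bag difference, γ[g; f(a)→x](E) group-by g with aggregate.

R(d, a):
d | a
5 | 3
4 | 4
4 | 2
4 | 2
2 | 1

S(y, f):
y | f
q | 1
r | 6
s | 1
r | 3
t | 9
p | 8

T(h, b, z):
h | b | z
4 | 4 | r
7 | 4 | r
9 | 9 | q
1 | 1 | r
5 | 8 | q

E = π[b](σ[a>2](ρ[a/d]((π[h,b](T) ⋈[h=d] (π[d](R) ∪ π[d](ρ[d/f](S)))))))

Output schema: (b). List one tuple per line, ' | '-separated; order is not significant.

Per-node cardinality:
  T → 5
  π[h,b](T) → 5
  R → 5
  π[d](R) → 5
  S → 6
  ρ[d/f](S) → 6
  π[d](ρ[d/f](S)) → 6
  (π[d](R) ∪ π[d](ρ[d/f](S))) → 11
  (π[h,b](T) ⋈[h=d] (π[d](R) ∪ π[d](ρ[d/f](S)))) → 7
  ρ[a/d]((π[h,b](T) ⋈[h=d] (π[d](R) ∪ π[d](ρ[d/f](S))))) → 7
  σ[a>2](ρ[a/d]((π[h,b](T) ⋈[h=d] (π[d](R) ∪ π[d](ρ[d/f](S)))))) → 5
  π[b](σ[a>2](ρ[a/d]((π[h,b](T) ⋈[h=d] (π[d](R) ∪ π[d](ρ[d/f](S))))))) → 5

== RESULT ==
b
4
4
4
8
9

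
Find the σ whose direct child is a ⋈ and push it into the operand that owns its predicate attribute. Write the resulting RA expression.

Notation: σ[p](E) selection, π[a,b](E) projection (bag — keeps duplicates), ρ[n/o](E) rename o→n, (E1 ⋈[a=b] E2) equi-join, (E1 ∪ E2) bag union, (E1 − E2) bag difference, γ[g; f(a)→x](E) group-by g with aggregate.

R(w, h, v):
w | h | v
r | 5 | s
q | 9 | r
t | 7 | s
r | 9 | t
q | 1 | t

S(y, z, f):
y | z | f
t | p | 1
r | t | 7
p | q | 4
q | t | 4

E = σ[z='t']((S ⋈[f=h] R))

σ filters on z, owned by the left side.
E' = (σ[z='t'](S) ⋈[f=h] R)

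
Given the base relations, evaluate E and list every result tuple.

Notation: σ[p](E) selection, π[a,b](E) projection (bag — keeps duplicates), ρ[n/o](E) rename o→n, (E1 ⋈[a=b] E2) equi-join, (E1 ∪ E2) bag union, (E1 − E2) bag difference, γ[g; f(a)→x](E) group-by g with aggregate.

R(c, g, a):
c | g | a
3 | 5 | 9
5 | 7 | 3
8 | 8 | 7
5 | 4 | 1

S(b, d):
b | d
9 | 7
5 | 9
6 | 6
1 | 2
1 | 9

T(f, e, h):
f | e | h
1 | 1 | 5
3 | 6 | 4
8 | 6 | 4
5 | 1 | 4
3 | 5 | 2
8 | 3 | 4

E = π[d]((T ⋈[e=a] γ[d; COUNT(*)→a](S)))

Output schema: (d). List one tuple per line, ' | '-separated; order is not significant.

Row counts bottom-up:
  T → 6
  S → 5
  γ[d; COUNT(*)→a](S) → 4
  (T ⋈[e=a] γ[d; COUNT(*)→a](S)) → 6
  π[d]((T ⋈[e=a] γ[d; COUNT(*)→a](S))) → 6

== RESULT ==
d
2
2
6
6
7
7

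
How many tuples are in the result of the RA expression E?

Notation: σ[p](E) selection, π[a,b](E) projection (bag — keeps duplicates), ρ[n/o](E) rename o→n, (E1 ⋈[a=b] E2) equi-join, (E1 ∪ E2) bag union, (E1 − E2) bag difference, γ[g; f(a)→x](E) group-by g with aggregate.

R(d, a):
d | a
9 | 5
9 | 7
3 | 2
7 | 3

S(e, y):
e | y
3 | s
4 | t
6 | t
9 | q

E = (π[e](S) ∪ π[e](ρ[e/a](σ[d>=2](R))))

Stepwise |·|:
  S → 4
  π[e](S) → 4
  R → 4
  σ[d>=2](R) → 4
  ρ[e/a](σ[d>=2](R)) → 4
  π[e](ρ[e/a](σ[d>=2](R))) → 4
  (π[e](S) ∪ π[e](ρ[e/a](σ[d>=2](R)))) → 8

|E| = 8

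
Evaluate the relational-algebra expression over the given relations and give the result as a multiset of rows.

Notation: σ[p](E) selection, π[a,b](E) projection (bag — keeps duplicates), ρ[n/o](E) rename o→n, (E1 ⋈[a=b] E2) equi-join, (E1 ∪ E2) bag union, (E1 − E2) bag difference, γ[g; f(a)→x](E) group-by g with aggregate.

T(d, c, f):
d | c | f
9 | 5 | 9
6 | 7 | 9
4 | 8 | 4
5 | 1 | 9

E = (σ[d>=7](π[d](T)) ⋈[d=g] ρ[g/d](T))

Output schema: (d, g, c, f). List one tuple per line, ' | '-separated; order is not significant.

Per-node cardinality:
  T → 4
  π[d](T) → 4
  σ[d>=7](π[d](T)) → 1
  T → 4
  ρ[g/d](T) → 4
  (σ[d>=7](π[d](T)) ⋈[d=g] ρ[g/d](T)) → 1

== RESULT ==
d | g | c | f
9 | 9 | 5 | 9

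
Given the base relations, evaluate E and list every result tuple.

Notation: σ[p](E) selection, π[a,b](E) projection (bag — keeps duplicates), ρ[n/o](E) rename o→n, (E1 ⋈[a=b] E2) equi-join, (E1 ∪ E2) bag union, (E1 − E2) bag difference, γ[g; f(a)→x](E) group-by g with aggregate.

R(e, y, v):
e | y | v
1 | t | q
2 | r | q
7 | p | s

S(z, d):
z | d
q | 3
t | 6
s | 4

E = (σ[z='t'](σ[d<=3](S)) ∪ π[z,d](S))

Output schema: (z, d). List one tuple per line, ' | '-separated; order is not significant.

Per-node cardinality:
  S → 3
  σ[d<=3](S) → 1
  σ[z='t'](σ[d<=3](S)) → 0
  S → 3
  π[z,d](S) → 3
  (σ[z='t'](σ[d<=3](S)) ∪ π[z,d](S)) → 3

== RESULT ==
z | d
q | 3
s | 4
t | 6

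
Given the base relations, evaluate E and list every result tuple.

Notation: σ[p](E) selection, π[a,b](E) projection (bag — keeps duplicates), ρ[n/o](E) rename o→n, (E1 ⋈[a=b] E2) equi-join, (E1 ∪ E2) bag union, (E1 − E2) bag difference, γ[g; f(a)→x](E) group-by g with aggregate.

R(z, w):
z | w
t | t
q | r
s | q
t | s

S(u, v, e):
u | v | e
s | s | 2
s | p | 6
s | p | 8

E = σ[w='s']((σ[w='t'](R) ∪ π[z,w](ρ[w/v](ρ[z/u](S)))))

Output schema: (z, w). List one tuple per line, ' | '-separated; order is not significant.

Stepwise |·|:
  R → 4
  σ[w='t'](R) → 1
  S → 3
  ρ[z/u](S) → 3
  ρ[w/v](ρ[z/u](S)) → 3
  π[z,w](ρ[w/v](ρ[z/u](S))) → 3
  (σ[w='t'](R) ∪ π[z,w](ρ[w/v](ρ[z/u](S)))) → 4
  σ[w='s']((σ[w='t'](R) ∪ π[z,w](ρ[w/v](ρ[z/u](S))))) → 1

== RESULT ==
z | w
s | s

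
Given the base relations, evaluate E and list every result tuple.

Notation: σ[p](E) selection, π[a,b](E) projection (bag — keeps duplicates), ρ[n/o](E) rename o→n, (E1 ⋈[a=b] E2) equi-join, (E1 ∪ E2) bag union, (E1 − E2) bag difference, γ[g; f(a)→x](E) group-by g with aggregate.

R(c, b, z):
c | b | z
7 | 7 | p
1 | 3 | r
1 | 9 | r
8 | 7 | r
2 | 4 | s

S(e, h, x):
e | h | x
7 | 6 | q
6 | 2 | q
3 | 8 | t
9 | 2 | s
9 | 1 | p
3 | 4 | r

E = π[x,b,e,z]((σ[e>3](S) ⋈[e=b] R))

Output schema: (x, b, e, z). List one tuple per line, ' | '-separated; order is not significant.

Row counts bottom-up:
  S → 6
  σ[e>3](S) → 4
  R → 5
  (σ[e>3](S) ⋈[e=b] R) → 4
  π[x,b,e,z]((σ[e>3](S) ⋈[e=b] R)) → 4

== RESULT ==
x | b | e | z
p | 9 | 9 | r
q | 7 | 7 | p
q | 7 | 7 | r
s | 9 | 9 | r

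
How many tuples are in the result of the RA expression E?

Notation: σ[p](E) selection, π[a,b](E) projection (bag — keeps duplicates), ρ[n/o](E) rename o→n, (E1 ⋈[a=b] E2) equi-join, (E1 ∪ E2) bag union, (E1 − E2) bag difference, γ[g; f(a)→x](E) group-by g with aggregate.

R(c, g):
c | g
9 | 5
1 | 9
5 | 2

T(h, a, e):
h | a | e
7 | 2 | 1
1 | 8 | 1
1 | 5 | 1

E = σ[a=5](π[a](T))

Row counts bottom-up:
  T → 3
  π[a](T) → 3
  σ[a=5](π[a](T)) → 1

|E| = 1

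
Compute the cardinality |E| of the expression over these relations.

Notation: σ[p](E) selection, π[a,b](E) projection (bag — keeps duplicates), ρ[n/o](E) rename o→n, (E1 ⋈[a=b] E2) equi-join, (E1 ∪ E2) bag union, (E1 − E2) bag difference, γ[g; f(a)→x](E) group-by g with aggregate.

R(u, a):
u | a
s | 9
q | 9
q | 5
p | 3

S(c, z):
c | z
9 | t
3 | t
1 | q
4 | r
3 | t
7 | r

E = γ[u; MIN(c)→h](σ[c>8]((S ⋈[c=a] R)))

Row counts bottom-up:
  S → 6
  R → 4
  (S ⋈[c=a] R) → 4
  σ[c>8]((S ⋈[c=a] R)) → 2
  γ[u; MIN(c)→h](σ[c>8]((S ⋈[c=a] R))) → 2

|E| = 2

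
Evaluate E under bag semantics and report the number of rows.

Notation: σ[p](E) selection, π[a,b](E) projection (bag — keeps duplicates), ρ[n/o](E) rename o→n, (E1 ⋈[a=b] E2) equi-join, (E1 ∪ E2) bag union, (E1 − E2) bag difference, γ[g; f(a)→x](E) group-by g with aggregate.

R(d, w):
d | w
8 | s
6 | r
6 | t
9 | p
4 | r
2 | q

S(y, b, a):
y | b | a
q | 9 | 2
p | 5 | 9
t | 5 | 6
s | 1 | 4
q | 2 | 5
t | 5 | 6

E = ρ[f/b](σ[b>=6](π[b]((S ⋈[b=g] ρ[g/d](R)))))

Subexpression sizes:
  S → 6
  R → 6
  ρ[g/d](R) → 6
  (S ⋈[b=g] ρ[g/d](R)) → 2
  π[b]((S ⋈[b=g] ρ[g/d](R))) → 2
  σ[b>=6](π[b]((S ⋈[b=g] ρ[g/d](R)))) → 1
  ρ[f/b](σ[b>=6](π[b]((S ⋈[b=g] ρ[g/d](R))))) → 1

|E| = 1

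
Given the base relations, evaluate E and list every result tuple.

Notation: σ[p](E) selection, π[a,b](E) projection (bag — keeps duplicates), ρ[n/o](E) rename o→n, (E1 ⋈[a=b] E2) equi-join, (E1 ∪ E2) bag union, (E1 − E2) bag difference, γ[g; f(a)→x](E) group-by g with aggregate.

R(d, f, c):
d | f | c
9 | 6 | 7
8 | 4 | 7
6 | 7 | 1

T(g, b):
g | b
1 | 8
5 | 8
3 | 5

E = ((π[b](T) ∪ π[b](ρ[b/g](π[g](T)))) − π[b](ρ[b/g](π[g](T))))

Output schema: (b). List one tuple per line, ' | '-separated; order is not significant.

Per-node cardinality:
  T → 3
  π[b](T) → 3
  T → 3
  π[g](T) → 3
  ρ[b/g](π[g](T)) → 3
  π[b](ρ[b/g](π[g](T))) → 3
  (π[b](T) ∪ π[b](ρ[b/g](π[g](T)))) → 6
  T → 3
  π[g](T) → 3
  ρ[b/g](π[g](T)) → 3
  π[b](ρ[b/g](π[g](T))) → 3
  ((π[b](T) ∪ π[b](ρ[b/g](π[g](T)))) − π[b](ρ[b/g](π[g](T)))) → 3

== RESULT ==
b
5
8
8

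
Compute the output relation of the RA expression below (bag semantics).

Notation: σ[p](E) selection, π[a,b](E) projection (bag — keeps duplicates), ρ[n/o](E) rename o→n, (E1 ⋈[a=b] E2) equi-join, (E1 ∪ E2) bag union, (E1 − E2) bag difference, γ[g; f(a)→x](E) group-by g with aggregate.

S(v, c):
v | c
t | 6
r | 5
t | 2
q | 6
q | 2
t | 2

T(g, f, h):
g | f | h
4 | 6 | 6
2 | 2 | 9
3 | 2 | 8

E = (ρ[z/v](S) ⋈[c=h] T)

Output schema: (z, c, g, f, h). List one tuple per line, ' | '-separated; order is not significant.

Stepwise |·|:
  S → 6
  ρ[z/v](S) → 6
  T → 3
  (ρ[z/v](S) ⋈[c=h] T) → 2

== RESULT ==
z | c | g | f | h
q | 6 | 4 | 6 | 6
t | 6 | 4 | 6 | 6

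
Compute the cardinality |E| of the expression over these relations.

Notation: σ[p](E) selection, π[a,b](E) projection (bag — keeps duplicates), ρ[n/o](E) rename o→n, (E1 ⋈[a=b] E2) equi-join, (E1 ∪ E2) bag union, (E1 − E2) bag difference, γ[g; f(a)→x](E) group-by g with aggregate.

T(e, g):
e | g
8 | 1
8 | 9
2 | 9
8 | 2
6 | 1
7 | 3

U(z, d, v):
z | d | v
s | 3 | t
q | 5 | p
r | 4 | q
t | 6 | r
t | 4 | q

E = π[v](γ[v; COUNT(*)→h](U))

Per-node cardinality:
  U → 5
  γ[v; COUNT(*)→h](U) → 4
  π[v](γ[v; COUNT(*)→h](U)) → 4

|E| = 4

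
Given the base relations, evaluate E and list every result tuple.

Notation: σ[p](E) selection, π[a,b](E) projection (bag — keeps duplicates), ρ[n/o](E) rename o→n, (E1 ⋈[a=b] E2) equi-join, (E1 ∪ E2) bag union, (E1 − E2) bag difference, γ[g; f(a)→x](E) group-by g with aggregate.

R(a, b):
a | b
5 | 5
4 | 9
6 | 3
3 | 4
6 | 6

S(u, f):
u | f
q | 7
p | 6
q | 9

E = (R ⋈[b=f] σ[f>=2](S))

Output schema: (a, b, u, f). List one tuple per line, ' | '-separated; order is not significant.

Per-node cardinality:
  R → 5
  S → 3
  σ[f>=2](S) → 3
  (R ⋈[b=f] σ[f>=2](S)) → 2

== RESULT ==
a | b | u | f
4 | 9 | q | 9
6 | 6 | p | 6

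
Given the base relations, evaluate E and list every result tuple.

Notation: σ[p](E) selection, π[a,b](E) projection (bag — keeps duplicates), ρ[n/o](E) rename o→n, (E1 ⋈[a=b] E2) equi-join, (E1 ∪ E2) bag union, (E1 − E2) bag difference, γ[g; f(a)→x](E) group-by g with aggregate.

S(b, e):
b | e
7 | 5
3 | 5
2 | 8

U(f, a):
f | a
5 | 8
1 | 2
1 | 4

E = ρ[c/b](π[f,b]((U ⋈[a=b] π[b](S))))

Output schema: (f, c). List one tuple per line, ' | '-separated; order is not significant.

Per-node cardinality:
  U → 3
  S → 3
  π[b](S) → 3
  (U ⋈[a=b] π[b](S)) → 1
  π[f,b]((U ⋈[a=b] π[b](S))) → 1
  ρ[c/b](π[f,b]((U ⋈[a=b] π[b](S)))) → 1

== RESULT ==
f | c
1 | 2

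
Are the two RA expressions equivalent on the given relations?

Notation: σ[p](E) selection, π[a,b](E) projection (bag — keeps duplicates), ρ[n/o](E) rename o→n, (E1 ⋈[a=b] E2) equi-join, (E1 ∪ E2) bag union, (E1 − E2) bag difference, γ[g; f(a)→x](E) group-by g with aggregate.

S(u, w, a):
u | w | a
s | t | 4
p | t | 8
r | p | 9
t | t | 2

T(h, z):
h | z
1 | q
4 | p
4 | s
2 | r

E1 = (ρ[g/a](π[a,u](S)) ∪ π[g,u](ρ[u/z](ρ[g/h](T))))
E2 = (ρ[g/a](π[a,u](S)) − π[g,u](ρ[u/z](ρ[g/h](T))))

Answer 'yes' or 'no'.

E1 row counts bottom-up:
  S → 4
  π[a,u](S) → 4
  ρ[g/a](π[a,u](S)) → 4
  T → 4
  ρ[g/h](T) → 4
  ρ[u/z](ρ[g/h](T)) → 4
  π[g,u](ρ[u/z](ρ[g/h](T))) → 4
  (ρ[g/a](π[a,u](S)) ∪ π[g,u](ρ[u/z](ρ[g/h](T)))) → 8
E2 row counts bottom-up:
  S → 4
  π[a,u](S) → 4
  ρ[g/a](π[a,u](S)) → 4
  T → 4
  ρ[g/h](T) → 4
  ρ[u/z](ρ[g/h](T)) → 4
  π[g,u](ρ[u/z](ρ[g/h](T))) → 4
  (ρ[g/a](π[a,u](S)) − π[g,u](ρ[u/z](ρ[g/h](T)))) → 3

E1 result:
g | u
1 | q
2 | r
2 | t
4 | p
4 | s
4 | s
8 | p
9 | r
E2 result:
g | u
2 | t
8 | p
9 | r
Witness: (4, 's') appears 2× in E1 but 0× in E2.

no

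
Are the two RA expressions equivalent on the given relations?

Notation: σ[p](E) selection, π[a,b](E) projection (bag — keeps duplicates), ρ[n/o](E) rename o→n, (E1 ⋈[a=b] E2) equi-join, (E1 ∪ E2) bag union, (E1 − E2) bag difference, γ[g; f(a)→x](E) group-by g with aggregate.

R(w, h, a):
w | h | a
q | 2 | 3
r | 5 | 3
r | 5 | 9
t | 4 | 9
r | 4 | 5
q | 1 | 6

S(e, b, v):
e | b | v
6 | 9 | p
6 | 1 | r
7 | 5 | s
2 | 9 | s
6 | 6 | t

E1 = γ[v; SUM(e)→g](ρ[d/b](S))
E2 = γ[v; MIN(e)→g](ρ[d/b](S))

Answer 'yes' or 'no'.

E1 per-node cardinality:
  S → 5
  ρ[d/b](S) → 5
  γ[v; SUM(e)→g](ρ[d/b](S)) → 4
E2 per-node cardinality:
  S → 5
  ρ[d/b](S) → 5
  γ[v; MIN(e)→g](ρ[d/b](S)) → 4

E1 result:
v | g
p | 6
r | 6
s | 9
t | 6
E2 result:
v | g
p | 6
r | 6
s | 2
t | 6
Witness: ('s', 9) appears 1× in E1 but 0× in E2.

no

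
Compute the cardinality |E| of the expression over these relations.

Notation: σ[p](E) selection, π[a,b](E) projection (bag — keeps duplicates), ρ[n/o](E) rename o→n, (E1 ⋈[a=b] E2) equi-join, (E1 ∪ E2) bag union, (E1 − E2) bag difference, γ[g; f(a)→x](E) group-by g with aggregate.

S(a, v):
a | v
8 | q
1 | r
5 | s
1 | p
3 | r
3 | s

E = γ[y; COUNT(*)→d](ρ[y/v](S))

Per-node cardinality:
  S → 6
  ρ[y/v](S) → 6
  γ[y; COUNT(*)→d](ρ[y/v](S)) → 4

|E| = 4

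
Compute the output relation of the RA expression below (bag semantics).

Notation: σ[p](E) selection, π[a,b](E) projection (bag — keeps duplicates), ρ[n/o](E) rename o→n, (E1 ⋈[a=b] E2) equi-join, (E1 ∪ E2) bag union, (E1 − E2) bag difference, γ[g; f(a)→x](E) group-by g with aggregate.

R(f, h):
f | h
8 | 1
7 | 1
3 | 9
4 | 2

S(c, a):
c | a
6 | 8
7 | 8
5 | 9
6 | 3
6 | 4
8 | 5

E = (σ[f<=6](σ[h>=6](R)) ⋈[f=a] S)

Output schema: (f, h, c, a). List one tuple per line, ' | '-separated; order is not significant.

Per-node cardinality:
  R → 4
  σ[h>=6](R) → 1
  σ[f<=6](σ[h>=6](R)) → 1
  S → 6
  (σ[f<=6](σ[h>=6](R)) ⋈[f=a] S) → 1

== RESULT ==
f | h | c | a
3 | 9 | 6 | 3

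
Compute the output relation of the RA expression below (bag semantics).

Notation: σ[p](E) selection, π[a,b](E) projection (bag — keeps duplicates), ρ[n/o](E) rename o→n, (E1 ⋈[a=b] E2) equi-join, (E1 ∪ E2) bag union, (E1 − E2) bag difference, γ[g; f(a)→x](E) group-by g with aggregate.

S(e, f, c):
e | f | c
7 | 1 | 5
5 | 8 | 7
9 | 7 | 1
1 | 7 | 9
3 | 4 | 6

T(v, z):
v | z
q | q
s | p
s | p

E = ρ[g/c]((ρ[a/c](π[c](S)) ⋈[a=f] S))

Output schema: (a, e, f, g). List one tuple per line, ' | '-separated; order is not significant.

Row counts bottom-up:
  S → 5
  π[c](S) → 5
  ρ[a/c](π[c](S)) → 5
  S → 5
  (ρ[a/c](π[c](S)) ⋈[a=f] S) → 3
  ρ[g/c]((ρ[a/c](π[c](S)) ⋈[a=f] S)) → 3

== RESULT ==
a | e | f | g
1 | 7 | 1 | 5
7 | 1 | 7 | 9
7 | 9 | 7 | 1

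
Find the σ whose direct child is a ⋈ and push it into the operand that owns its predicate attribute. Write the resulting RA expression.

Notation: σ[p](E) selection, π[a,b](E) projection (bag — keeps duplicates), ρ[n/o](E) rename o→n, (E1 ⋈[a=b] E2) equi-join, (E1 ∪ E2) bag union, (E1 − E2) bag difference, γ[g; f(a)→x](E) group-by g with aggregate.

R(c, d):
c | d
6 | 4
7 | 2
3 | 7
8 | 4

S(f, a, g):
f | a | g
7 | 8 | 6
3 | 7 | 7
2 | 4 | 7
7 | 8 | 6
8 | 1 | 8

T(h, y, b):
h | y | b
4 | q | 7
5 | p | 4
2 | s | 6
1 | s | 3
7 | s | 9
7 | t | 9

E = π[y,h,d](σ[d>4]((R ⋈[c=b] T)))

σ filters on d, owned by the left side.
E' = π[y,h,d]((σ[d>4](R) ⋈[c=b] T))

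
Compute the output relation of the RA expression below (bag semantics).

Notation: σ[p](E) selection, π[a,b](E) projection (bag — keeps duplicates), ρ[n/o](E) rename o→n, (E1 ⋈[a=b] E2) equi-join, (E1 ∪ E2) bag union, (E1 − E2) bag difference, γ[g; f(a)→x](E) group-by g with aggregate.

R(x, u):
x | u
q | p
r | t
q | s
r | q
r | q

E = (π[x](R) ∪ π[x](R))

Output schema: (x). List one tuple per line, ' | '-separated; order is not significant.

Stepwise |·|:
  R → 5
  π[x](R) → 5
  R → 5
  π[x](R) → 5
  (π[x](R) ∪ π[x](R)) → 10

== RESULT ==
x
q
q
q
q
r
r
r
r
r
r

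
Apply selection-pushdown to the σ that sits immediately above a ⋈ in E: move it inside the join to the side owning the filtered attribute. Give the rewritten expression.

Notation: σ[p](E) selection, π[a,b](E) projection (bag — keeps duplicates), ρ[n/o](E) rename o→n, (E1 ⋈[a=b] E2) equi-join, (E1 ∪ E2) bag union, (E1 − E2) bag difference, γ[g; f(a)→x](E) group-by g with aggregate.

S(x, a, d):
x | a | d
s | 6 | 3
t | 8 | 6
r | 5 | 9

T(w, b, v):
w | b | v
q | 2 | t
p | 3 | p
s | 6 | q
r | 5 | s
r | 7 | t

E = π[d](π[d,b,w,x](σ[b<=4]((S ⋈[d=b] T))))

σ filters on b, owned by the right side.
E' = π[d](π[d,b,w,x]((S ⋈[d=b] σ[b<=4](T))))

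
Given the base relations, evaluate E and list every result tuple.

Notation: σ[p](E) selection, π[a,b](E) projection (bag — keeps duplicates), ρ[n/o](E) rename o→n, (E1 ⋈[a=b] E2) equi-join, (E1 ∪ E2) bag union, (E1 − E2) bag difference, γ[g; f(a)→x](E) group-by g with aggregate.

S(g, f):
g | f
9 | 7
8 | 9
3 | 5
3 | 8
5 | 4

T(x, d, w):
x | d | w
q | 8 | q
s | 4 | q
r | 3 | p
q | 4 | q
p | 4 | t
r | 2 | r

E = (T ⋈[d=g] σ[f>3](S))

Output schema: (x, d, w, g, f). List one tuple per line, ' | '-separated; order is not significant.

Subexpression sizes:
  T → 6
  S → 5
  σ[f>3](S) → 5
  (T ⋈[d=g] σ[f>3](S)) → 3

== RESULT ==
x | d | w | g | f
q | 8 | q | 8 | 9
r | 3 | p | 3 | 5
r | 3 | p | 3 | 8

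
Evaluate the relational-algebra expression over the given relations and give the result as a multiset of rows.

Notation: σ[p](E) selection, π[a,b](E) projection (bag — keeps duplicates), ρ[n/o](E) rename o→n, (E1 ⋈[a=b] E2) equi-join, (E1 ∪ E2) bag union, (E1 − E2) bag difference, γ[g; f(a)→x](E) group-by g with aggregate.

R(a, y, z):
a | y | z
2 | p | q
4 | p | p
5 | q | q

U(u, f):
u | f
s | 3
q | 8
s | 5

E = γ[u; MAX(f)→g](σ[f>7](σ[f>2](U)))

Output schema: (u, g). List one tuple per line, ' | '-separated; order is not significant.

Stepwise |·|:
  U → 3
  σ[f>2](U) → 3
  σ[f>7](σ[f>2](U)) → 1
  γ[u; MAX(f)→g](σ[f>7](σ[f>2](U))) → 1

== RESULT ==
u | g
q | 8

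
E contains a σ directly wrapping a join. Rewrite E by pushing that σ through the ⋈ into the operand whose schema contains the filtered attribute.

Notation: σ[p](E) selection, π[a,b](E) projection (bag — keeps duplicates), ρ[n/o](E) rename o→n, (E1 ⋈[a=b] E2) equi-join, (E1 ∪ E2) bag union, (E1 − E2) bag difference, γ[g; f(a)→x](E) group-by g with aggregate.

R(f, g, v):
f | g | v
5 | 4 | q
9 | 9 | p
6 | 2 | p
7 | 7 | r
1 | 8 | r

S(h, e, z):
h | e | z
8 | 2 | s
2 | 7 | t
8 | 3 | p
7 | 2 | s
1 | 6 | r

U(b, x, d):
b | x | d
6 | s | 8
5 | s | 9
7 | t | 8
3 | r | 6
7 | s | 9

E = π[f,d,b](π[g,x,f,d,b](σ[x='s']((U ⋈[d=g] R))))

σ filters on x, owned by the left side.
E' = π[f,d,b](π[g,x,f,d,b]((σ[x='s'](U) ⋈[d=g] R)))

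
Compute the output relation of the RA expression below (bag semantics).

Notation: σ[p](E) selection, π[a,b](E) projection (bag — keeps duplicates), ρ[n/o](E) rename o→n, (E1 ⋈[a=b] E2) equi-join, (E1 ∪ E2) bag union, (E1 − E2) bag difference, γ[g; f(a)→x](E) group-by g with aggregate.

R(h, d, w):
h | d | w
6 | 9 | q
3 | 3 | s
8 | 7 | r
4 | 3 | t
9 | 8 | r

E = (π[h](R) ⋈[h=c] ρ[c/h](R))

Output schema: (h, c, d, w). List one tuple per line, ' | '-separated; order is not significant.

Per-node cardinality:
  R → 5
  π[h](R) → 5
  R → 5
  ρ[c/h](R) → 5
  (π[h](R) ⋈[h=c] ρ[c/h](R)) → 5

== RESULT ==
h | c | d | w
3 | 3 | 3 | s
4 | 4 | 3 | t
6 | 6 | 9 | q
8 | 8 | 7 | r
9 | 9 | 8 | r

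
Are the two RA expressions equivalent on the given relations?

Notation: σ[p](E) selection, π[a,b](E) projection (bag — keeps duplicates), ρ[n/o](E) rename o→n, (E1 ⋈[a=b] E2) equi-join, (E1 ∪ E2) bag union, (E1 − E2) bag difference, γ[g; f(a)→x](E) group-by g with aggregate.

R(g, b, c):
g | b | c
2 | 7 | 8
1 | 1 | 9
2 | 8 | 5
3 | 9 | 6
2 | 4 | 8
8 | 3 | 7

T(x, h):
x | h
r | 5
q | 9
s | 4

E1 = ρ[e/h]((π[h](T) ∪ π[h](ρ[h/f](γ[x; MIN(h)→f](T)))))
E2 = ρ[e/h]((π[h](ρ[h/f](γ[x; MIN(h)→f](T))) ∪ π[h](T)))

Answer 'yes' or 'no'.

E1 row counts bottom-up:
  T → 3
  π[h](T) → 3
  T → 3
  γ[x; MIN(h)→f](T) → 3
  ρ[h/f](γ[x; MIN(h)→f](T)) → 3
  π[h](ρ[h/f](γ[x; MIN(h)→f](T))) → 3
  (π[h](T) ∪ π[h](ρ[h/f](γ[x; MIN(h)→f](T)))) → 6
  ρ[e/h]((π[h](T) ∪ π[h](ρ[h/f](γ[x; MIN(h)→f](T))))) → 6
E2 row counts bottom-up:
  T → 3
  γ[x; MIN(h)→f](T) → 3
  ρ[h/f](γ[x; MIN(h)→f](T)) → 3
  π[h](ρ[h/f](γ[x; MIN(h)→f](T))) → 3
  T → 3
  π[h](T) → 3
  (π[h](ρ[h/f](γ[x; MIN(h)→f](T))) ∪ π[h](T)) → 6
  ρ[e/h]((π[h](ρ[h/f](γ[x; MIN(h)→f](T))) ∪ π[h](T))) → 6

E1 and E2 produce the same multiset:
e
4
4
5
5
9
9

yes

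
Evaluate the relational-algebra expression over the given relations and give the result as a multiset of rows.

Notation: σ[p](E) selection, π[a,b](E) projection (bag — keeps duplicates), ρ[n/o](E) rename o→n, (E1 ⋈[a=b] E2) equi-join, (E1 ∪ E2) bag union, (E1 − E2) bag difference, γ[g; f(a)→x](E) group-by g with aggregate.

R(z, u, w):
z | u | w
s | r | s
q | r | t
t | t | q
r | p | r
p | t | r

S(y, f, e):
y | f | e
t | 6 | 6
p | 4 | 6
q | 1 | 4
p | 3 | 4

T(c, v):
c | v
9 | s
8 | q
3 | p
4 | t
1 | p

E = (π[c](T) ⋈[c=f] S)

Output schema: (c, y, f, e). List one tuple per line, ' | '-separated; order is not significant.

Subexpression sizes:
  T → 5
  π[c](T) → 5
  S → 4
  (π[c](T) ⋈[c=f] S) → 3

== RESULT ==
c | y | f | e
1 | q | 1 | 4
3 | p | 3 | 4
4 | p | 4 | 6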